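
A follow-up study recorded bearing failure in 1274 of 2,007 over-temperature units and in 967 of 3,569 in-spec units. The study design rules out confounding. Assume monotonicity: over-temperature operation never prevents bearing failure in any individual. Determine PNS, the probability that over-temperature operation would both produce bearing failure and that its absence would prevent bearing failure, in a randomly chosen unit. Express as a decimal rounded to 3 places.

p₁ = P(outcome | exposed) = 1274/2007 = 0.63478
p₀ = P(outcome | unexposed) = 967/3569 = 0.27094
Under exogeneity and monotonicity, PNS = p₁ − p₀.
PNS = 0.63478 − 0.27094 = 0.36383

PNS ≈ 0.364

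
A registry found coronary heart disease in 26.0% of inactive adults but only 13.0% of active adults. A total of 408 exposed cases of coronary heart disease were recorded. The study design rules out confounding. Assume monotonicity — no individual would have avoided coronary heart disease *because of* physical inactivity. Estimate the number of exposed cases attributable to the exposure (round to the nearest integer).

p₁ = 0.26, p₀ = 0.13.
PN = (p₁ − p₀)/p₁ = (0.26 − 0.13) / 0.26 ≈ 0.50000.
Attributable cases ≈ PN × (exposed cases) = 0.50000 × 408 ≈ 204.00.

about 204 cases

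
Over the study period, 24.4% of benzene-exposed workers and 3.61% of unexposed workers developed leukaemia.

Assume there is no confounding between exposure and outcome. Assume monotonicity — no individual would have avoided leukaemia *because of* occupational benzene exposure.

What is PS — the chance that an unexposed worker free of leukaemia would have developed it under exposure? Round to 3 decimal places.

PS ≈ 0.216

p₁ = 0.244, p₀ = 0.0361.
Under exogeneity and monotonicity, PS = (p₁ − p₀) / (1 − p₀).
PS = (0.244 − 0.0361) / (1 − 0.0361) = 0.2079 / 0.9639 ≈ 0.2157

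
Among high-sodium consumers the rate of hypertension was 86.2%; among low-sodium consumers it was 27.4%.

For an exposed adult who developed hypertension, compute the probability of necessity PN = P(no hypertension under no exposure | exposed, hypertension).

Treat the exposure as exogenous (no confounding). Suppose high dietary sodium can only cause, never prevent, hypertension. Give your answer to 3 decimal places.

p₁ = 0.862, p₀ = 0.274.
Under exogeneity and monotonicity, PN = (p₁ − p₀) / p₁.
PN = (0.862 − 0.274) / 0.862 = 0.588 / 0.862 ≈ 0.6821

PN ≈ 0.682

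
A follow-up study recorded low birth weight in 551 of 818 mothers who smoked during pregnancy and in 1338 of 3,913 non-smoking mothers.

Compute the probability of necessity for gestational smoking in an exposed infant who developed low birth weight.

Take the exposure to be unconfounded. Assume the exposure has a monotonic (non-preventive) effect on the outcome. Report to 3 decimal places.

PN ≈ 0.492

p₁ = P(outcome | exposed) = 551/818 = 0.67359
p₀ = P(outcome | unexposed) = 1338/3913 = 0.34194
Under exogeneity and monotonicity, PN = (p₁ − p₀) / p₁.
PN = (0.67359 − 0.34194) / 0.67359 = 0.33166 / 0.67359 ≈ 0.4924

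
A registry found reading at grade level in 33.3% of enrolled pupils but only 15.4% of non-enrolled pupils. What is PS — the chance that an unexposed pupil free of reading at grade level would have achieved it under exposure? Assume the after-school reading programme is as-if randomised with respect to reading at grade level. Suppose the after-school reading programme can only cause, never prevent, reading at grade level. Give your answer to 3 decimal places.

PS ≈ 0.212

p₁ = 0.333, p₀ = 0.154.
Under exogeneity and monotonicity, PS = (p₁ − p₀) / (1 − p₀).
PS = (0.333 − 0.154) / (1 − 0.154) = 0.179 / 0.846 ≈ 0.2116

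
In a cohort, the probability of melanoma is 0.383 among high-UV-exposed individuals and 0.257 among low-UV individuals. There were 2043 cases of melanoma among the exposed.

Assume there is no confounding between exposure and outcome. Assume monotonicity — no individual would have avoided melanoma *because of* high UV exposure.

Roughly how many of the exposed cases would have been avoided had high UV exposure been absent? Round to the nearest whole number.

Let p₁ = 0.383, p₀ = 0.257.
PN = (p₁ − p₀)/p₁ = (0.383 − 0.257) / 0.383 ≈ 0.32898.
Attributable cases ≈ PN × (exposed cases) = 0.32898 × 2043 ≈ 672.11.

about 672 cases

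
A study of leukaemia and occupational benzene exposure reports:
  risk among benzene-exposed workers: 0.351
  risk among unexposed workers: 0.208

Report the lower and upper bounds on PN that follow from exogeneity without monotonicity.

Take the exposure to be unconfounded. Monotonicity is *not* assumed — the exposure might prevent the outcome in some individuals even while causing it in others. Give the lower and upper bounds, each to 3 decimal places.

Let p₁ = 0.351, p₀ = 0.208.
Under exogeneity alone the bounds on PN are max{0,(p₁−p₀)/p₁} ≤ PN ≤ min{1,(1−p₀)/p₁}.
  lower = (p₁ − p₀)/p₁ = 0.143 / 0.351 ≈ 0.4074
  upper = min{1, (1 − p₀)/p₁} = 0.792 / 0.351 ≈ 2.2564 → capped at 1

0.407 ≤ PN ≤ 1.000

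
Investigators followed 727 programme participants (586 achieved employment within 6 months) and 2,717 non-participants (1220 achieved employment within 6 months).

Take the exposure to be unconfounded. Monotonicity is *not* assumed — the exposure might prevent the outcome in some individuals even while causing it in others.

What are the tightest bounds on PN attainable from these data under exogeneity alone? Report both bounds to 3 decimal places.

p₁ = P(outcome | exposed) = 586/727 = 0.80605
p₀ = P(outcome | unexposed) = 1220/2717 = 0.44902
Under exogeneity alone the bounds on PN are max{0,(p₁−p₀)/p₁} ≤ PN ≤ min{1,(1−p₀)/p₁}.
  lower = (p₁ − p₀)/p₁ = 0.35703 / 0.80605 ≈ 0.4429
  upper = min{1, (1 − p₀)/p₁} = 0.55098 / 0.80605 ≈ 0.6835

0.443 ≤ PN ≤ 0.684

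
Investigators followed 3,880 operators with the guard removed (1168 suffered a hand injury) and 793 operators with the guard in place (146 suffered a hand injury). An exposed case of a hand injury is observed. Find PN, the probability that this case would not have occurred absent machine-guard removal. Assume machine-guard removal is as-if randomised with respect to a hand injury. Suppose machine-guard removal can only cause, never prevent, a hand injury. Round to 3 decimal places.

PN ≈ 0.388

p₁ = P(outcome | exposed) = 1168/3880 = 0.30103
p₀ = P(outcome | unexposed) = 146/793 = 0.18411
Under exogeneity and monotonicity, PN = (p₁ − p₀) / p₁.
PN = (0.30103 − 0.18411) / 0.30103 = 0.11692 / 0.30103 ≈ 0.3884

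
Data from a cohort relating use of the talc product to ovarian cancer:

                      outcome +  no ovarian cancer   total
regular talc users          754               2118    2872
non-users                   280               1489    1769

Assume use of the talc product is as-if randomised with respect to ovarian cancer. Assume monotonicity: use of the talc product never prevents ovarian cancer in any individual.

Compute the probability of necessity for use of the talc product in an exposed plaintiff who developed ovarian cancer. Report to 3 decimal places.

p₁ = P(outcome | exposed) = 754/2872 = 0.26253
p₀ = P(outcome | unexposed) = 280/1769 = 0.15828
Under exogeneity and monotonicity, PN = (p₁ − p₀)/p₁.
PN = (0.26253 − 0.15828) / 0.26253 ≈ 0.3971

PN ≈ 0.397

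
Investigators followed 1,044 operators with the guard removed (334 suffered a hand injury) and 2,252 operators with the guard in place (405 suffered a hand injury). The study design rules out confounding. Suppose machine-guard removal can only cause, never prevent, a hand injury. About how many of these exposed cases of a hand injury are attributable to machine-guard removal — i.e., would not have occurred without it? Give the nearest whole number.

about 146 cases

p₁ = P(outcome | exposed) = 334/1044 = 0.31992
p₀ = P(outcome | unexposed) = 405/2252 = 0.17984
PN = (p₁ − p₀)/p₁ = (0.31992 − 0.17984) / 0.31992 ≈ 0.43786.
Attributable cases ≈ PN × (exposed cases) = 0.43786 × 334 ≈ 146.25.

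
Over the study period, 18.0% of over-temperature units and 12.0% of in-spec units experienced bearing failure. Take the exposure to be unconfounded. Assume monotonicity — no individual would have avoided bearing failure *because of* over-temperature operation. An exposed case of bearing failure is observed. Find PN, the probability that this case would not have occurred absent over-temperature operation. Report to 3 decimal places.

PN ≈ 0.333

p₁ = 0.18, p₀ = 0.12.
Under exogeneity and monotonicity, PN = (p₁ − p₀) / p₁.
PN = (0.18 − 0.12) / 0.18 = 0.06 / 0.18 ≈ 0.3333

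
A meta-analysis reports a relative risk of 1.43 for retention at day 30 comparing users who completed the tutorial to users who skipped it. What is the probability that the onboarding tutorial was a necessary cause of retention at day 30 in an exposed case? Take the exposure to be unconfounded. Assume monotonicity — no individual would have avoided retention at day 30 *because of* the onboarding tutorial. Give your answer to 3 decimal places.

PN ≈ 0.301

Under exogeneity and monotonicity, PN = (RR − 1) / RR = 1 − 1/RR.
PN = (1.43 − 1) / 1.43 = 0.43 / 1.43 ≈ 0.3007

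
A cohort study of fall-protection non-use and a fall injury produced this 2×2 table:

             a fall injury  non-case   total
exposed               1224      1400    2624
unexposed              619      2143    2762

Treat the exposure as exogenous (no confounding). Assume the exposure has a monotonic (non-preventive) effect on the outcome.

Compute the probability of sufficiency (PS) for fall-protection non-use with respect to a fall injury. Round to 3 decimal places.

PS ≈ 0.312

p₁ = P(outcome | exposed) = 1224/2624 = 0.46646
p₀ = P(outcome | unexposed) = 619/2762 = 0.22411
Under exogeneity and monotonicity, PS = (p₁ − p₀) / (1 − p₀).
PS = (0.46646 − 0.22411) / (1 − 0.22411) = 0.24235 / 0.77589 ≈ 0.3124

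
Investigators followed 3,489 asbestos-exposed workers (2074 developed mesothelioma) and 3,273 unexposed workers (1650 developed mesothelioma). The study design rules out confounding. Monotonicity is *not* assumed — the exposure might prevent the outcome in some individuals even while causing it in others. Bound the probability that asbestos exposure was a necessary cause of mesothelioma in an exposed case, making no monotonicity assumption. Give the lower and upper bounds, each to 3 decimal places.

0.152 ≤ PN ≤ 0.834

p₁ = P(outcome | exposed) = 2074/3489 = 0.59444
p₀ = P(outcome | unexposed) = 1650/3273 = 0.50412
Under exogeneity alone the bounds on PN are max{0,(p₁−p₀)/p₁} ≤ PN ≤ min{1,(1−p₀)/p₁}.
  lower = (p₁ − p₀)/p₁ = 0.090315 / 0.59444 ≈ 0.1519
  upper = min{1, (1 − p₀)/p₁} = 0.49588 / 0.59444 ≈ 0.8342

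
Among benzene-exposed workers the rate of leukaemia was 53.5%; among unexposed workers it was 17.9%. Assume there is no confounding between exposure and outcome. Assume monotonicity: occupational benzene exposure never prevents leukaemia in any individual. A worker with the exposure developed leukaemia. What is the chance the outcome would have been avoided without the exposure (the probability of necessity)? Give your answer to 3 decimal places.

PN ≈ 0.665

p₁ = 0.535, p₀ = 0.179.
Under exogeneity and monotonicity, PN = (p₁ − p₀) / p₁.
PN = (0.535 − 0.179) / 0.535 = 0.356 / 0.535 ≈ 0.6654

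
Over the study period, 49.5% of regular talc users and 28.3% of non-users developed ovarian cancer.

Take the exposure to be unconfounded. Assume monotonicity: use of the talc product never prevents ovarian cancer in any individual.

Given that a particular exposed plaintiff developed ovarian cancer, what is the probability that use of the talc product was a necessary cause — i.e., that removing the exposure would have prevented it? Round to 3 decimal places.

p₁ = 0.495, p₀ = 0.283.
Under exogeneity and monotonicity, PN = (p₁ − p₀) / p₁.
PN = (0.495 − 0.283) / 0.495 = 0.212 / 0.495 ≈ 0.4283

PN ≈ 0.428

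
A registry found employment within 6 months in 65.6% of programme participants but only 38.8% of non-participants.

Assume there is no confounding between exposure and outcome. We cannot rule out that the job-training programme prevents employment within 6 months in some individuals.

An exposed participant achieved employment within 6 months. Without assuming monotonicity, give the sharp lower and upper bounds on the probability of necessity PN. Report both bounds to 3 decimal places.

0.409 ≤ PN ≤ 0.933

p₁ = 0.656, p₀ = 0.388.
Under exogeneity alone the bounds on PN are max{0,(p₁−p₀)/p₁} ≤ PN ≤ min{1,(1−p₀)/p₁}.
  lower = (p₁ − p₀)/p₁ = 0.268 / 0.656 ≈ 0.4085
  upper = min{1, (1 − p₀)/p₁} = 0.612 / 0.656 ≈ 0.9329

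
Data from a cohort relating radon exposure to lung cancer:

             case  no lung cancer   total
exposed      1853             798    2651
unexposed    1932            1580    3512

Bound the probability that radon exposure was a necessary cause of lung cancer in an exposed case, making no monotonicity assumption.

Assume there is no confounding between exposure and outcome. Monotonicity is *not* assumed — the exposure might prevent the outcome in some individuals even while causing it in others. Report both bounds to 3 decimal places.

0.213 ≤ PN ≤ 0.644

p₁ = P(outcome | exposed) = 1853/2651 = 0.69898
p₀ = P(outcome | unexposed) = 1932/3512 = 0.55011
Under exogeneity alone the bounds on PN are max{0,(p₁−p₀)/p₁} ≤ PN ≤ min{1,(1−p₀)/p₁}.
  lower = (p₁ − p₀)/p₁ = 0.14887 / 0.69898 ≈ 0.2130
  upper = min{1, (1 − p₀)/p₁} = 0.44989 / 0.69898 ≈ 0.6436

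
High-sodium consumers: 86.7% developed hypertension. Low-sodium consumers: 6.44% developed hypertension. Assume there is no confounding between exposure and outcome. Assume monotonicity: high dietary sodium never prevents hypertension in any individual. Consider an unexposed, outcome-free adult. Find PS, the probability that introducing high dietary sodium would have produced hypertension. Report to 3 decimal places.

PS ≈ 0.858

p₁ = 0.867, p₀ = 0.0644.
Under exogeneity and monotonicity, PS = (p₁ − p₀) / (1 − p₀).
PS = (0.867 − 0.0644) / (1 − 0.0644) = 0.8026 / 0.9356 ≈ 0.8578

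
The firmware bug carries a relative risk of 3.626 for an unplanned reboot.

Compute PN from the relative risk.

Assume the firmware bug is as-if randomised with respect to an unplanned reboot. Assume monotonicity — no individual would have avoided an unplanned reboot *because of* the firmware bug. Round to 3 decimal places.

PN ≈ 0.724

Under exogeneity and monotonicity, PN = (RR − 1) / RR = 1 − 1/RR.
PN = (3.626 − 1) / 3.626 = 2.626 / 3.626 ≈ 0.7242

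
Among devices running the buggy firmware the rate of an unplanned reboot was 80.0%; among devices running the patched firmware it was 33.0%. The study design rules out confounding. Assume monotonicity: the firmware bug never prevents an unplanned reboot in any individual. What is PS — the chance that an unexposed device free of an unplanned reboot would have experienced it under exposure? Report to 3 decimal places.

p₁ = 0.8, p₀ = 0.33.
Under exogeneity and monotonicity, PS = (p₁ − p₀) / (1 − p₀).
PS = (0.8 − 0.33) / (1 − 0.33) = 0.47 / 0.67 ≈ 0.7015

PS ≈ 0.701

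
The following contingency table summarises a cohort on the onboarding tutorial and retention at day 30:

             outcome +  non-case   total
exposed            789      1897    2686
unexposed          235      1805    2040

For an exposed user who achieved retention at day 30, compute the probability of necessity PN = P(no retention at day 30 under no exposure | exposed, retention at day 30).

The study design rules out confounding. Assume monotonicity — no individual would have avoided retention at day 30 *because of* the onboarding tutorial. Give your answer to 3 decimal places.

p₁ = P(outcome | exposed) = 789/2686 = 0.29375
p₀ = P(outcome | unexposed) = 235/2040 = 0.1152
Under exogeneity and monotonicity, PN = (p₁ − p₀)/p₁.
PN = (0.29375 − 0.1152) / 0.29375 ≈ 0.6078

PN ≈ 0.608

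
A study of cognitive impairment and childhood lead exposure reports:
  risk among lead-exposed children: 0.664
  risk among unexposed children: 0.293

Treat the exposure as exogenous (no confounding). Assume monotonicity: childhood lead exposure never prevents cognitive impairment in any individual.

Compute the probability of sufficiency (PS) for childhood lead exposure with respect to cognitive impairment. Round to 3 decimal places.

Let p₁ = 0.664, p₀ = 0.293.
Under exogeneity and monotonicity, PS = (p₁ − p₀) / (1 − p₀).
PS = (0.664 − 0.293) / (1 − 0.293) = 0.371 / 0.707 ≈ 0.5248

PS ≈ 0.525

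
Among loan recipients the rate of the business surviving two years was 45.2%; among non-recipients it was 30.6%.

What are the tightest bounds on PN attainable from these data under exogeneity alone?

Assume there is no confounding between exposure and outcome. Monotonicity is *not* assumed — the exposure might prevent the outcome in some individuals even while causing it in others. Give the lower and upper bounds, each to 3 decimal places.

0.323 ≤ PN ≤ 1.000

p₁ = 0.452, p₀ = 0.306.
Under exogeneity alone the bounds on PN are max{0,(p₁−p₀)/p₁} ≤ PN ≤ min{1,(1−p₀)/p₁}.
  lower = (p₁ − p₀)/p₁ = 0.146 / 0.452 ≈ 0.3230
  upper = min{1, (1 − p₀)/p₁} = 0.694 / 0.452 ≈ 1.5354 → capped at 1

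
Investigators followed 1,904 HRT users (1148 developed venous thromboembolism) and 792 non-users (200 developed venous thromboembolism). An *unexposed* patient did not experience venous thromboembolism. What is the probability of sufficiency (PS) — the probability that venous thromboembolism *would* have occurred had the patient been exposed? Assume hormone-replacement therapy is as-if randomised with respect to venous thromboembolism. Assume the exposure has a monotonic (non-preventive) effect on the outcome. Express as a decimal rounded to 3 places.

PS ≈ 0.469

p₁ = P(outcome | exposed) = 1148/1904 = 0.60294
p₀ = P(outcome | unexposed) = 200/792 = 0.25253
Under exogeneity and monotonicity, PS = (p₁ − p₀) / (1 − p₀).
PS = (0.60294 − 0.25253) / (1 − 0.25253) = 0.35042 / 0.74747 ≈ 0.4688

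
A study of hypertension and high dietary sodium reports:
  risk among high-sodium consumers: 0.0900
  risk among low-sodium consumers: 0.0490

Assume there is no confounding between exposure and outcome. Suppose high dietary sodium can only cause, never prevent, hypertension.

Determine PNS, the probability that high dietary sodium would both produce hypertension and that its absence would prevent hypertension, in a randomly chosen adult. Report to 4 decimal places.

Let p₁ = 0.09, p₀ = 0.049.
Under exogeneity and monotonicity, PNS = p₁ − p₀.
PNS = 0.09 − 0.049 = 0.041

PNS ≈ 0.0410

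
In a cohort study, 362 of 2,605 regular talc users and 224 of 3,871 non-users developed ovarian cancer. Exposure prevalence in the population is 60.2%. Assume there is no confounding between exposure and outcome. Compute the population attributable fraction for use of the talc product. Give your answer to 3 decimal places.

PAF ≈ 0.458

p₁ = P(outcome | exposed) = 362/2605 = 0.13896
p₀ = P(outcome | unexposed) = 224/3871 = 0.057866
Overall risk P(Y=1) = π·p₁ + (1−π)·p₀ = 0.602×0.13896 + 0.398×0.057866 = 0.10669.
Under exogeneity, PAF = [P(Y=1) − p₀] / P(Y=1).
PAF = (0.10669 − 0.057866) / 0.10669 ≈ 0.4576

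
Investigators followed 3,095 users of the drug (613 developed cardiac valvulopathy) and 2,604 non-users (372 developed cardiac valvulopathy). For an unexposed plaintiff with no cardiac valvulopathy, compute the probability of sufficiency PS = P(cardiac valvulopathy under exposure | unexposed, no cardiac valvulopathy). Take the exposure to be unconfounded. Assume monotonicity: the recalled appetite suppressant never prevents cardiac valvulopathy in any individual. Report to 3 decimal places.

p₁ = P(outcome | exposed) = 613/3095 = 0.19806
p₀ = P(outcome | unexposed) = 372/2604 = 0.14286
Under exogeneity and monotonicity, PS = (p₁ − p₀) / (1 − p₀).
PS = (0.19806 − 0.14286) / (1 − 0.14286) = 0.055204 / 0.85714 ≈ 0.0644

PS ≈ 0.064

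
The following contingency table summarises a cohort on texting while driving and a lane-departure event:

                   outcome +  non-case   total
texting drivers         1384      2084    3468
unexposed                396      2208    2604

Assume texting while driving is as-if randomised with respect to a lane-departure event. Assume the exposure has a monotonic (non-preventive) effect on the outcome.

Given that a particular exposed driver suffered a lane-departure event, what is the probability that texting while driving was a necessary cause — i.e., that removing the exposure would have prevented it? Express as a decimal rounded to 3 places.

p₁ = P(outcome | exposed) = 1384/3468 = 0.39908
p₀ = P(outcome | unexposed) = 396/2604 = 0.15207
Under exogeneity and monotonicity, PN = (p₁ − p₀) / p₁.
PN = (0.39908 − 0.15207) / 0.39908 = 0.247 / 0.39908 ≈ 0.6189

PN ≈ 0.619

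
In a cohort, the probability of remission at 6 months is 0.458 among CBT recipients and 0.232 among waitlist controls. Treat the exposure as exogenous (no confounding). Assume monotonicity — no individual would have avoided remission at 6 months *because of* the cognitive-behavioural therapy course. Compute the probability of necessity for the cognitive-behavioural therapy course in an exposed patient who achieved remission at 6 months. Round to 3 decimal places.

Let p₁ = 0.458, p₀ = 0.232.
Under exogeneity and monotonicity, PN = (p₁ − p₀) / p₁.
PN = (0.458 − 0.232) / 0.458 = 0.226 / 0.458 ≈ 0.4934

PN ≈ 0.493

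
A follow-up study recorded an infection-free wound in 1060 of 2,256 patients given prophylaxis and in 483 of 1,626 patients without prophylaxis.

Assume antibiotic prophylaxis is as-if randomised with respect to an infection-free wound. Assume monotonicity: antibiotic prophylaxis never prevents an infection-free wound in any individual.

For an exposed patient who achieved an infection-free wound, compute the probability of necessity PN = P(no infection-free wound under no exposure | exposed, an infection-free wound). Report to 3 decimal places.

p₁ = P(outcome | exposed) = 1060/2256 = 0.46986
p₀ = P(outcome | unexposed) = 483/1626 = 0.29705
Under exogeneity and monotonicity, PN = (p₁ − p₀) / p₁.
PN = (0.46986 − 0.29705) / 0.46986 = 0.17281 / 0.46986 ≈ 0.3678

PN ≈ 0.368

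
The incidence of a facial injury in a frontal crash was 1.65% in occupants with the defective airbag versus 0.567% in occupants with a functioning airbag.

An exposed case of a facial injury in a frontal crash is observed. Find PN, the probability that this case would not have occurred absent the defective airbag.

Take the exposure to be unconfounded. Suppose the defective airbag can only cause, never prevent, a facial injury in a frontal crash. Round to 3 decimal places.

PN ≈ 0.656

p₁ = 0.0165, p₀ = 0.00567.
Under exogeneity and monotonicity, PN = (p₁ − p₀) / p₁.
PN = (0.0165 − 0.00567) / 0.0165 = 0.01083 / 0.0165 ≈ 0.6564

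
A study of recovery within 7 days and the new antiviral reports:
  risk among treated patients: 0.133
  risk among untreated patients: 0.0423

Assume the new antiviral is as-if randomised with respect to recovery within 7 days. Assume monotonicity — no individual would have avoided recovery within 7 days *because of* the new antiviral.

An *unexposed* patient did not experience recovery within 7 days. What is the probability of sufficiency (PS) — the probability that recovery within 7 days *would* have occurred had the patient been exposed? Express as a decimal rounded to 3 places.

Let p₁ = 0.133, p₀ = 0.0423.
Under exogeneity and monotonicity, PS = (p₁ − p₀) / (1 − p₀).
PS = (0.133 − 0.0423) / (1 − 0.0423) = 0.0907 / 0.9577 ≈ 0.0947

PS ≈ 0.095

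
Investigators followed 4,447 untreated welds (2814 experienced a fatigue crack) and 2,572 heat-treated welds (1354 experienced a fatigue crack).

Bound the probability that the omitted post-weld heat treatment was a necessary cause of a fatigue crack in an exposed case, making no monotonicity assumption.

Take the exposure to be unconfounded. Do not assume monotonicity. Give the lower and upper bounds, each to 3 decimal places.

p₁ = P(outcome | exposed) = 2814/4447 = 0.63279
p₀ = P(outcome | unexposed) = 1354/2572 = 0.52644
Under exogeneity alone the bounds on PN are max{0,(p₁−p₀)/p₁} ≤ PN ≤ min{1,(1−p₀)/p₁}.
  lower = (p₁ − p₀)/p₁ = 0.10635 / 0.63279 ≈ 0.1681
  upper = min{1, (1 − p₀)/p₁} = 0.47356 / 0.63279 ≈ 0.7484

0.168 ≤ PN ≤ 0.748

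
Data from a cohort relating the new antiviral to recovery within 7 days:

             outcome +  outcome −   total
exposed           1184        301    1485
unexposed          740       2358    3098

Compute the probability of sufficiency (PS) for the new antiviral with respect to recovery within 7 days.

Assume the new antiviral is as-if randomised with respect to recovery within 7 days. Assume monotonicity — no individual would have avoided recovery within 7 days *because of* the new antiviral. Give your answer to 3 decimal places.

p₁ = P(outcome | exposed) = 1184/1485 = 0.79731
p₀ = P(outcome | unexposed) = 740/3098 = 0.23886
Under exogeneity and monotonicity, PS = (p₁ − p₀)/(1 − p₀).
PS = (0.79731 − 0.23886) / 0.76114 ≈ 0.7337

PS ≈ 0.734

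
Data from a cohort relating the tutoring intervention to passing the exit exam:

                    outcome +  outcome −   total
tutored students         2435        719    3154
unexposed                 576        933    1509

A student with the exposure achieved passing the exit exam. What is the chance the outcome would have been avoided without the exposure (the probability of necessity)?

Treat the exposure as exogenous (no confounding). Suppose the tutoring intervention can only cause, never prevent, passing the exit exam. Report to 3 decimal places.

PN ≈ 0.506

p₁ = P(outcome | exposed) = 2435/3154 = 0.77204
p₀ = P(outcome | unexposed) = 576/1509 = 0.38171
Under exogeneity and monotonicity, PN = (p₁ − p₀) / p₁.
PN = (0.77204 − 0.38171) / 0.77204 = 0.39033 / 0.77204 ≈ 0.5056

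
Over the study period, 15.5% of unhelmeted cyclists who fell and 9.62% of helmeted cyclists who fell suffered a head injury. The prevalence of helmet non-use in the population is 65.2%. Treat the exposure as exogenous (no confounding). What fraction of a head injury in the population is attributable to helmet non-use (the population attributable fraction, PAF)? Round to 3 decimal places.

PAF ≈ 0.285

p₁ = 0.155, p₀ = 0.0962.
Overall risk P(Y=1) = π·p₁ + (1−π)·p₀ = 0.652×0.155 + 0.348×0.0962 = 0.13454.
Under exogeneity, PAF = [P(Y=1) − p₀] / P(Y=1).
PAF = (0.13454 − 0.0962) / 0.13454 ≈ 0.2850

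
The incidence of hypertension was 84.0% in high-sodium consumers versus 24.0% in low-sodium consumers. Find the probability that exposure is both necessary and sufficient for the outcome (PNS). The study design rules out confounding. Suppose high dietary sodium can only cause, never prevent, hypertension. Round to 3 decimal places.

PNS ≈ 0.600

p₁ = 0.84, p₀ = 0.24.
Under exogeneity and monotonicity, PNS = p₁ − p₀.
PNS = 0.84 − 0.24 = 0.6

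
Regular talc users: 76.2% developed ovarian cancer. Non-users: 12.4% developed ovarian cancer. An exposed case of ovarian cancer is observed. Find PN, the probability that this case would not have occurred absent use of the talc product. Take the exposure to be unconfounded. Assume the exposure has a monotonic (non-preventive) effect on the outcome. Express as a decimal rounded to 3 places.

PN ≈ 0.837

p₁ = 0.762, p₀ = 0.124.
Under exogeneity and monotonicity, PN = (p₁ − p₀) / p₁.
PN = (0.762 − 0.124) / 0.762 = 0.638 / 0.762 ≈ 0.8373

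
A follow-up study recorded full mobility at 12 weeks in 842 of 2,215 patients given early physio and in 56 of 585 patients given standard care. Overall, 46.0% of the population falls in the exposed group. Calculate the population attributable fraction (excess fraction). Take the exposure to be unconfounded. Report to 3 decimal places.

PAF ≈ 0.577

p₁ = P(outcome | exposed) = 842/2215 = 0.38014
p₀ = P(outcome | unexposed) = 56/585 = 0.095726
Overall risk P(Y=1) = π·p₁ + (1−π)·p₀ = 0.46×0.38014 + 0.54×0.095726 = 0.22655.
Under exogeneity, PAF = [P(Y=1) − p₀] / P(Y=1).
PAF = (0.22655 − 0.095726) / 0.22655 ≈ 0.5775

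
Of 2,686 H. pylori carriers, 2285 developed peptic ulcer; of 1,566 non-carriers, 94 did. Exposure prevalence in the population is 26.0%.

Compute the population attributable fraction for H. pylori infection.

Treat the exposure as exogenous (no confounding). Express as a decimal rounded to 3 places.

p₁ = P(outcome | exposed) = 2285/2686 = 0.85071
p₀ = P(outcome | unexposed) = 94/1566 = 0.060026
Overall risk P(Y=1) = π·p₁ + (1−π)·p₀ = 0.26×0.85071 + 0.74×0.060026 = 0.2656.
Under exogeneity, PAF = [P(Y=1) − p₀] / P(Y=1).
PAF = (0.2656 − 0.060026) / 0.2656 ≈ 0.7740

PAF ≈ 0.774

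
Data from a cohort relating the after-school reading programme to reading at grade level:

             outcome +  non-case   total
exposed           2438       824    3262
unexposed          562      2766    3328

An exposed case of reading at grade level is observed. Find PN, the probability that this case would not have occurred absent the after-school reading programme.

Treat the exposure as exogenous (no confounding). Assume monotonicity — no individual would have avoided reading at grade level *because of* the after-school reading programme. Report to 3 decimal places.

PN ≈ 0.774

p₁ = P(outcome | exposed) = 2438/3262 = 0.74739
p₀ = P(outcome | unexposed) = 562/3328 = 0.16887
Under exogeneity and monotonicity, PN = (p₁ − p₀)/p₁.
PN = (0.74739 − 0.16887) / 0.74739 ≈ 0.7741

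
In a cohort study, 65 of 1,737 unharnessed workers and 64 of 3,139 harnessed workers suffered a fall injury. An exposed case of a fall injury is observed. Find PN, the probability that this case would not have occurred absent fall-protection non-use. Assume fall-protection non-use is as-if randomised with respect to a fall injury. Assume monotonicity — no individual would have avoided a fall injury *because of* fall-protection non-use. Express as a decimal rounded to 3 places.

p₁ = P(outcome | exposed) = 65/1737 = 0.037421
p₀ = P(outcome | unexposed) = 64/3139 = 0.020389
Under exogeneity and monotonicity, PN = (p₁ − p₀) / p₁.
PN = (0.037421 − 0.020389) / 0.037421 = 0.017032 / 0.037421 ≈ 0.4552

PN ≈ 0.455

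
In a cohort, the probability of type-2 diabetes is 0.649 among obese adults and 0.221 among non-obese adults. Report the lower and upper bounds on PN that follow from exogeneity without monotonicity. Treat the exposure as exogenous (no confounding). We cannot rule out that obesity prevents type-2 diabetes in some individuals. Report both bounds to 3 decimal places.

0.659 ≤ PN ≤ 1.000

Let p₁ = 0.649, p₀ = 0.221.
Under exogeneity alone the bounds on PN are max{0,(p₁−p₀)/p₁} ≤ PN ≤ min{1,(1−p₀)/p₁}.
  lower = (p₁ − p₀)/p₁ = 0.428 / 0.649 ≈ 0.6595
  upper = min{1, (1 − p₀)/p₁} = 0.779 / 0.649 ≈ 1.2003 → capped at 1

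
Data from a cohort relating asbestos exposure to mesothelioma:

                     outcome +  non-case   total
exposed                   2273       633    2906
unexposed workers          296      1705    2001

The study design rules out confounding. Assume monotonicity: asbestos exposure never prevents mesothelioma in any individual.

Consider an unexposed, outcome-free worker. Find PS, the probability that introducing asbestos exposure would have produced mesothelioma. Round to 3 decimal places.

p₁ = P(outcome | exposed) = 2273/2906 = 0.78217
p₀ = P(outcome | unexposed) = 296/2001 = 0.14793
Under exogeneity and monotonicity, PS = (p₁ − p₀) / (1 − p₀).
PS = (0.78217 − 0.14793) / (1 − 0.14793) = 0.63425 / 0.85207 ≈ 0.7444

PS ≈ 0.744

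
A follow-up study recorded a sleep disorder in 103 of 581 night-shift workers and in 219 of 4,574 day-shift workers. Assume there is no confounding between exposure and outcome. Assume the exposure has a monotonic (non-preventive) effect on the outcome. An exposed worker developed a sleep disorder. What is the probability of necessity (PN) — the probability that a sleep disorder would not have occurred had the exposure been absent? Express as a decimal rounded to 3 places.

PN ≈ 0.730

p₁ = P(outcome | exposed) = 103/581 = 0.17728
p₀ = P(outcome | unexposed) = 219/4574 = 0.047879
Under exogeneity and monotonicity, PN = (p₁ − p₀) / p₁.
PN = (0.17728 − 0.047879) / 0.17728 = 0.1294 / 0.17728 ≈ 0.7299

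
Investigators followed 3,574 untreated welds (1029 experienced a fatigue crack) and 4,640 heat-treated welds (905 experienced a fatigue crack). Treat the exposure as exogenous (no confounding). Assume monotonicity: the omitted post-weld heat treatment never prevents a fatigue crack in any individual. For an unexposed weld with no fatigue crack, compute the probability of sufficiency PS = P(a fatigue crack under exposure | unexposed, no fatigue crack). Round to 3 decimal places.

p₁ = P(outcome | exposed) = 1029/3574 = 0.28791
p₀ = P(outcome | unexposed) = 905/4640 = 0.19504
Under exogeneity and monotonicity, PS = (p₁ − p₀) / (1 − p₀).
PS = (0.28791 − 0.19504) / (1 − 0.19504) = 0.09287 / 0.80496 ≈ 0.1154

PS ≈ 0.115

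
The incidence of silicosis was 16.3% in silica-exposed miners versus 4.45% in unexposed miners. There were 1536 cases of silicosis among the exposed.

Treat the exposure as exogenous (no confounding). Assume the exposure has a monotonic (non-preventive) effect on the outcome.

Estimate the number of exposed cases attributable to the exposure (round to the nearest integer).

about 1117 cases

p₁ = 0.163, p₀ = 0.0445.
PN = (p₁ − p₀)/p₁ = (0.163 − 0.0445) / 0.163 ≈ 0.72699.
Attributable cases ≈ PN × (exposed cases) = 0.72699 × 1536 ≈ 1116.66.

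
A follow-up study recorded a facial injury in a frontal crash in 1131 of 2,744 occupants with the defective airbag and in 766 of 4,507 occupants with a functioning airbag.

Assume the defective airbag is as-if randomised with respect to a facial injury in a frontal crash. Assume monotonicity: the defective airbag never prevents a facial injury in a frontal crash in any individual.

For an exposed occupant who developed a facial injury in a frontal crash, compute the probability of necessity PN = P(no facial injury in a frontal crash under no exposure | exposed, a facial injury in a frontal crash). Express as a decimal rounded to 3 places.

PN ≈ 0.588

p₁ = P(outcome | exposed) = 1131/2744 = 0.41217
p₀ = P(outcome | unexposed) = 766/4507 = 0.16996
Under exogeneity and monotonicity, PN = (p₁ − p₀) / p₁.
PN = (0.41217 − 0.16996) / 0.41217 = 0.24221 / 0.41217 ≈ 0.5877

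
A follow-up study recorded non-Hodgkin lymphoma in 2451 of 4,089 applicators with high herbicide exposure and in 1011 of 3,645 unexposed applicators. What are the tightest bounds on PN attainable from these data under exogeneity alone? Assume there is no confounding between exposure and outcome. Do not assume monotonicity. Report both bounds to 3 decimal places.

0.537 ≤ PN ≤ 1.000

p₁ = P(outcome | exposed) = 2451/4089 = 0.59941
p₀ = P(outcome | unexposed) = 1011/3645 = 0.27737
Under exogeneity alone the bounds on PN are max{0,(p₁−p₀)/p₁} ≤ PN ≤ min{1,(1−p₀)/p₁}.
  lower = (p₁ − p₀)/p₁ = 0.32205 / 0.59941 ≈ 0.5373
  upper = min{1, (1 − p₀)/p₁} = 0.72263 / 0.59941 ≈ 1.2056 → capped at 1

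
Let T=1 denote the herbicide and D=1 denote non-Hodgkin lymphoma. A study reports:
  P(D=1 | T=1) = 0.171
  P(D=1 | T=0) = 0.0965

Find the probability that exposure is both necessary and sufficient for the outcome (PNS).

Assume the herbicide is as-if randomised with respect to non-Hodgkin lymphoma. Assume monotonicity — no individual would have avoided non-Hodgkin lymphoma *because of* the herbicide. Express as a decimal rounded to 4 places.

PNS ≈ 0.0745

Let p₁ = 0.171, p₀ = 0.0965.
Under exogeneity and monotonicity, PNS = p₁ − p₀.
PNS = 0.171 − 0.0965 = 0.0745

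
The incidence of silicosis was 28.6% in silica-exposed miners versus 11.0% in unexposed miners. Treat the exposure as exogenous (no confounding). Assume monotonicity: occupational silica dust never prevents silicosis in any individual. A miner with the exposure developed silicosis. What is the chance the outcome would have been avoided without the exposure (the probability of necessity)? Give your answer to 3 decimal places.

p₁ = 0.286, p₀ = 0.11.
Under exogeneity and monotonicity, PN = (p₁ − p₀) / p₁.
PN = (0.286 − 0.11) / 0.286 = 0.176 / 0.286 ≈ 0.6154

PN ≈ 0.615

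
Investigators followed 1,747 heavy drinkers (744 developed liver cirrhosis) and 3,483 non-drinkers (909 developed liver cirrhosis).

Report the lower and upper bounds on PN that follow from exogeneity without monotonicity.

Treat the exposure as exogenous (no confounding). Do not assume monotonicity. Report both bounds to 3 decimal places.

0.387 ≤ PN ≤ 1.000

p₁ = P(outcome | exposed) = 744/1747 = 0.42587
p₀ = P(outcome | unexposed) = 909/3483 = 0.26098
Under exogeneity alone the bounds on PN are max{0,(p₁−p₀)/p₁} ≤ PN ≤ min{1,(1−p₀)/p₁}.
  lower = (p₁ − p₀)/p₁ = 0.16489 / 0.42587 ≈ 0.3872
  upper = min{1, (1 − p₀)/p₁} = 0.73902 / 0.42587 ≈ 1.7353 → capped at 1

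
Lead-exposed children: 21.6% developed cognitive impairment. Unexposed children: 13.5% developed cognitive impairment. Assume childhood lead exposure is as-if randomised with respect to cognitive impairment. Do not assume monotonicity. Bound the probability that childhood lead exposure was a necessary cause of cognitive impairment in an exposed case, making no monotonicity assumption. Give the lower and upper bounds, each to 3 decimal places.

0.375 ≤ PN ≤ 1.000

p₁ = 0.216, p₀ = 0.135.
Under exogeneity alone the bounds on PN are max{0,(p₁−p₀)/p₁} ≤ PN ≤ min{1,(1−p₀)/p₁}.
  lower = (p₁ − p₀)/p₁ = 0.081 / 0.216 ≈ 0.3750
  upper = min{1, (1 − p₀)/p₁} = 0.865 / 0.216 ≈ 4.0046 → capped at 1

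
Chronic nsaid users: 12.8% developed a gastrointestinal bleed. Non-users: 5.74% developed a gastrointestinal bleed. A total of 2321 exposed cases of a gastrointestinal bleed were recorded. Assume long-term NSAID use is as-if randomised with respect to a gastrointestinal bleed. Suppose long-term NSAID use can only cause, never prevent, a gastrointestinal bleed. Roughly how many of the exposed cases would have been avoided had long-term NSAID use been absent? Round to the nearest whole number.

p₁ = 0.128, p₀ = 0.0574.
PN = (p₁ − p₀)/p₁ = (0.128 − 0.0574) / 0.128 ≈ 0.55156.
Attributable cases ≈ PN × (exposed cases) = 0.55156 × 2321 ≈ 1280.18.

about 1280 cases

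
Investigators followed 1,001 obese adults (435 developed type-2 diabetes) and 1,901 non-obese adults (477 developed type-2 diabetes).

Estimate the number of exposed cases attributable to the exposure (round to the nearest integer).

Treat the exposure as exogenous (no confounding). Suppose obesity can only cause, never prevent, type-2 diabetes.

p₁ = P(outcome | exposed) = 435/1001 = 0.43457
p₀ = P(outcome | unexposed) = 477/1901 = 0.25092
PN = (p₁ − p₀)/p₁ = (0.43457 − 0.25092) / 0.43457 ≈ 0.42259.
Attributable cases ≈ PN × (exposed cases) = 0.42259 × 435 ≈ 183.83.

about 184 cases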